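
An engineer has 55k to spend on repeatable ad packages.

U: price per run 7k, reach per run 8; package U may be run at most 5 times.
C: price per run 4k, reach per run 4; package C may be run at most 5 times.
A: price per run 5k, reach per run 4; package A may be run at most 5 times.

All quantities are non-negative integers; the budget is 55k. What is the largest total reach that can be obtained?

This is a bounded integer knapsack.
Take 5×U and 5×C: price 55 ≤ 55, reach 5·8 + 5·4 = 60.
U has the best ratio (8/7) and is taken to its limit of 5; remaining capacity is filled optimally with the others.

60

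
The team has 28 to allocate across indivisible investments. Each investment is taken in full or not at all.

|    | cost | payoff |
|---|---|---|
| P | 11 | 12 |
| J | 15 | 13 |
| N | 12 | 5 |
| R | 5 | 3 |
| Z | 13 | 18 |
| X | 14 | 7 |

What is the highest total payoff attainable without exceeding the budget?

31

Take J and Z: cost 15 + 13 = 28 ≤ 28, payoff 13 + 18 = 31.
No other feasible combination does better.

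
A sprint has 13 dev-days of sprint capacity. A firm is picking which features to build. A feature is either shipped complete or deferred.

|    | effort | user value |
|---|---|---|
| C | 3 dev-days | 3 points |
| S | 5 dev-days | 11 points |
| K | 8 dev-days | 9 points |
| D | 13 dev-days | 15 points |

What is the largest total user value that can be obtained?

Allowing fractional choices, the relaxed optimum would be about 20.2, but features are indivisible.
D: effort 13 ≤ 13, user value 15.
S + K: effort 5 + 8 = 13 ≤ 13, user value 11 + 9 = 20.
Best is S and K with total user value 20.

20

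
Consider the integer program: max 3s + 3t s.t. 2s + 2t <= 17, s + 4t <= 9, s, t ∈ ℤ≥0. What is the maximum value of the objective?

Relaxing integrality, the LP optimum is 25.50 at (s,t) = (8.5, 0), which is not an integer point.
(s,t)=(8,0) is feasible, giving 24.
(s,t)=(7,0) is feasible, giving 21.
No feasible integer point exceeds 24.

24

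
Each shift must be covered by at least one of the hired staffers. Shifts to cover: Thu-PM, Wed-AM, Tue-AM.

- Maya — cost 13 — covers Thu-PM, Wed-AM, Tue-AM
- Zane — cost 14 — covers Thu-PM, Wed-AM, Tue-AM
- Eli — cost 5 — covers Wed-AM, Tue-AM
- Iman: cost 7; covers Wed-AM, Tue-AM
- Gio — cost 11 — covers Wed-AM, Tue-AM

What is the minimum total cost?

The greedy cost-per-new-shift heuristic would pick Eli and Maya for 18, but a cheaper cover exists.
Maya alone covers Thu-PM, Wed-AM, Tue-AM — every shift.
Total cost: 13.
No cover costs less than 13.

13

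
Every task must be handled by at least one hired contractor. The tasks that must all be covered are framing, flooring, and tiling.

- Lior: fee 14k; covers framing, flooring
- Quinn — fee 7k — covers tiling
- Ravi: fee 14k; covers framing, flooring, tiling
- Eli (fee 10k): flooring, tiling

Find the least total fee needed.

Ravi alone covers framing, flooring, tiling — every task.
Total fee: 14.
No cover costs less than 14.

14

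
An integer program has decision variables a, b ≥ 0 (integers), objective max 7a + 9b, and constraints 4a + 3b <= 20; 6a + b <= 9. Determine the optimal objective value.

(a,b)=(0,6): 4·0+3·6=18≤20, 6·0+1·6=6≤9, objective 54.
(a,b)=(0,5): 4·0+3·5=15≤20, 6·0+1·5=5≤9, objective 45.
No feasible integer point exceeds 54.

54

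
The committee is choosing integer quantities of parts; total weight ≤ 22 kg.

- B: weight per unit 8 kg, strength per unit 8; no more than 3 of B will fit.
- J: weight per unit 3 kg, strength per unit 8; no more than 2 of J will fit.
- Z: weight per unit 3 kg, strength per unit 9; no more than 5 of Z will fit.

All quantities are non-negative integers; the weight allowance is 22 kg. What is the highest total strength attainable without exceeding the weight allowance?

61

Take 2×J and 5×Z: weight 21 ≤ 22, strength 2·8 + 5·9 = 61.
Z has the best ratio (9/3) and is taken to its limit of 5; remaining capacity is filled optimally with the others.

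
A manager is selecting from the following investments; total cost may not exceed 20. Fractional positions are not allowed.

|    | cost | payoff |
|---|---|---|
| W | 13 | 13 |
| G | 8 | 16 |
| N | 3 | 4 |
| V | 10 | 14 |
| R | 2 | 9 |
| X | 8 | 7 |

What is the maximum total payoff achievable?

39

This is an integer program with binary decision variables.
G + R + X: cost 8 + 2 + 8 = 18 ≤ 20, payoff 16 + 9 + 7 = 32.
G + V + R: cost 8 + 10 + 2 = 20 ≤ 20, payoff 16 + 14 + 9 = 39.
Best is G, V, and R with total payoff 39.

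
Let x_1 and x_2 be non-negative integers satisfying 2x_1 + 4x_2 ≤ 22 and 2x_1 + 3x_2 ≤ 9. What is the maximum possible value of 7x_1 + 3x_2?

28

(x_1,x_2)=(4,0): 2·4+4·0=8≤22, 2·4+3·0=8≤9, objective 28.
(x_1,x_2)=(3,1): 2·3+4·1=10≤22, 2·3+3·1=9≤9, objective 24.
(x_1,x_2)=(3,0): 2·3+4·0=6≤22, 2·3+3·0=6≤9, objective 21.
The best lattice point is (4,0), giving 28.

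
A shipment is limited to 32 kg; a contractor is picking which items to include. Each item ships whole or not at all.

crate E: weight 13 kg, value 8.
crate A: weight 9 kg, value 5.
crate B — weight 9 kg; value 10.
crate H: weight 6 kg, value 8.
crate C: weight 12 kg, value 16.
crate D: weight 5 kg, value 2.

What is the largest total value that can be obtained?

crate E + crate H + crate C: weight 13 + 6 + 12 = 31 ≤ 32, value 8 + 8 + 16 = 32.
crate B + crate H + crate C + crate D: weight 9 + 6 + 12 + 5 = 32 ≤ 32, value 10 + 8 + 16 + 2 = 36.
crate B + crate H + crate C: weight 9 + 6 + 12 = 27 ≤ 32, value 10 + 8 + 16 = 34.
Best is crate B, crate H, crate C, and crate D with total value 36.

36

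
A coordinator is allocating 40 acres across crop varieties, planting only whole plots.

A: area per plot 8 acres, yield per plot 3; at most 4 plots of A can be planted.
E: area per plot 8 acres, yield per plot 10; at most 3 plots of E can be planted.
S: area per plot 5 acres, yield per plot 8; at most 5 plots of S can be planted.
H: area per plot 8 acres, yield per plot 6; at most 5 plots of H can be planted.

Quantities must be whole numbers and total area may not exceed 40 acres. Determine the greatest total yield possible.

54

3×E and 3×S: area 39 ≤ 40, yield 3·10 + 3·8 = 54.
2×E and 4×S: area 36 ≤ 40, yield 2·10 + 4·8 = 52.
Best is 54.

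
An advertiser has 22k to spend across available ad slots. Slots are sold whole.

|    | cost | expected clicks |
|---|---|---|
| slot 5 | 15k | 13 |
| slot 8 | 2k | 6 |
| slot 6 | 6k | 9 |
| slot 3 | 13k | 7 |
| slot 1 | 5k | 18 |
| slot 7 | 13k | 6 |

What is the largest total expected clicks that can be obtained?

Allowing fractional choices, the relaxed optimum would be about 40.8, but ad slots are indivisible.
slot 5 + slot 1: cost 15 + 5 = 20 ≤ 22, expected clicks 13 + 18 = 31.
slot 5 + slot 8 + slot 1: cost 15 + 2 + 5 = 22 ≤ 22, expected clicks 13 + 6 + 18 = 37.
slot 8 + slot 6 + slot 1: cost 2 + 6 + 5 = 13 ≤ 22, expected clicks 6 + 9 + 18 = 33.
Best is slot 5, slot 8, and slot 1 with total expected clicks 37.

37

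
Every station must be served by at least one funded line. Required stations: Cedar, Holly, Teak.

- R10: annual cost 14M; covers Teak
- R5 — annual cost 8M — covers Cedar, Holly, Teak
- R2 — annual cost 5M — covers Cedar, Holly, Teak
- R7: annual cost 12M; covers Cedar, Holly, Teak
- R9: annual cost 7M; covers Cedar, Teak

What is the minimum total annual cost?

R2 alone covers Cedar, Holly, Teak — every station.
Total annual cost: 5.
No cover costs less than 5.

5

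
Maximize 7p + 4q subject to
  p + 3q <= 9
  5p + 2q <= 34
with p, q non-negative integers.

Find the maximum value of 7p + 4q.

46

(p,q)=(6,1): 1·6+3·1=9≤9, 5·6+2·1=32≤34, objective 46.
(p,q)=(6,0): 1·6+3·0=6≤9, 5·6+2·0=30≤34, objective 42.
(p,q)=(5,1): 1·5+3·1=8≤9, 5·5+2·1=27≤34, objective 39.
(p,q)=(5,0): 1·5+3·0=5≤9, 5·5+2·0=25≤34, objective 35.
The best lattice point is (6,1), giving 46.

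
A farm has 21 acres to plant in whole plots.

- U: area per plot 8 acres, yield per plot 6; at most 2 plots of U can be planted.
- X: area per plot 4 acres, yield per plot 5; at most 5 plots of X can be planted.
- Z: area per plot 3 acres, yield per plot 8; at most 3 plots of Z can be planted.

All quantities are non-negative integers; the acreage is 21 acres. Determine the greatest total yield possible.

3×X and 3×Z: area 21 ≤ 21, yield 3·5 + 3·8 = 39.
1×U, 1×X, and 3×Z: area 21 ≤ 21, yield 1·6 + 1·5 + 3·8 = 35.
Best is 39.

39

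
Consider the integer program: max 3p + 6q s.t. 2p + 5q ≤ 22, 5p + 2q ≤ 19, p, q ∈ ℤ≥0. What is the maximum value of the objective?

(p,q)=(1,4): 2·1+5·4=22≤22, 5·1+2·4=13≤19, objective 27.
(p,q)=(0,4): 2·0+5·4=20≤22, 5·0+2·4=8≤19, objective 24.
(p,q)=(2,3): 2·2+5·3=19≤22, 5·2+2·3=16≤19, objective 24.
The best lattice point is (1,4), giving 27.

27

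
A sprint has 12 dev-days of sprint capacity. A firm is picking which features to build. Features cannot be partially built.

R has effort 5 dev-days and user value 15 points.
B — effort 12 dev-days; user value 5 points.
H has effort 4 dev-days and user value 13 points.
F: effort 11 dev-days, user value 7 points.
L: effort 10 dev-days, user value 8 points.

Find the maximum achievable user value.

R + H: effort 5 + 4 = 9 ≤ 12, user value 15 + 13 = 28.
R: effort 5 ≤ 12, user value 15.
Best is R and H with total user value 28.

28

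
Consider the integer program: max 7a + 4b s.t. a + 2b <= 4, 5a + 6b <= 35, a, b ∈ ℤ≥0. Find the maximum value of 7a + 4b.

28

(a,b)=(4,0): 1·4+2·0=4≤4, 5·4+6·0=20≤35, objective 28.
(a,b)=(3,0): 1·3+2·0=3≤4, 5·3+6·0=15≤35, objective 21.
The best lattice point is (4,0), giving 28.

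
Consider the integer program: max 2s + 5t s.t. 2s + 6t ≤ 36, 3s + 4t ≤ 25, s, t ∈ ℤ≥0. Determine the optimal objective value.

The continuous relaxation peaks at (0.6, 5.8) with value 30.20; rounding to a feasible lattice point costs some objective.
(s,t)=(0,6): 2·0+6·6=36≤36, 3·0+4·6=24≤25, objective 30.
(s,t)=(1,5): 2·1+6·5=32≤36, 3·1+4·5=23≤25, objective 27.
The best lattice point is (0,6), giving 30.

30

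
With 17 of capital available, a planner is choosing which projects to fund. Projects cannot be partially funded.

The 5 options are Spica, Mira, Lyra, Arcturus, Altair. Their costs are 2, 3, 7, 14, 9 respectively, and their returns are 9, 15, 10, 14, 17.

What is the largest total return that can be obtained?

41

Treat it as a binary knapsack problem.
Take Spica, Mira, and Altair: cost 2 + 3 + 9 = 14 ≤ 17, return 9 + 15 + 17 = 41.
No other feasible combination does better.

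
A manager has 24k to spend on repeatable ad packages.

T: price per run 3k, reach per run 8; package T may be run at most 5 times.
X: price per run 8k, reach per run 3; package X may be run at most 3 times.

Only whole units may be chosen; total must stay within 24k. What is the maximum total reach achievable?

5×T and 1×X: price 23 ≤ 24, reach 5·8 + 1·3 = 43.
5×T: price 15 ≤ 24, reach 5·8 = 40.
Best is 43.

43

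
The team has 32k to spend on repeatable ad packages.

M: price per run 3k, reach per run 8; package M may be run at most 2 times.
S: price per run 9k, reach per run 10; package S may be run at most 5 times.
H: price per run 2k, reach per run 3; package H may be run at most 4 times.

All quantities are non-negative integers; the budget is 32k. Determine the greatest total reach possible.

48

M has the best ratio (8/3); taking only M gives at most 2×8 = 16 (stopped by the supply cap of 2).
Mixing does better — 2×M, 2×S, and 4×H: price 32 ≤ 32, reach 2·8 + 2·10 + 4·3 = 48.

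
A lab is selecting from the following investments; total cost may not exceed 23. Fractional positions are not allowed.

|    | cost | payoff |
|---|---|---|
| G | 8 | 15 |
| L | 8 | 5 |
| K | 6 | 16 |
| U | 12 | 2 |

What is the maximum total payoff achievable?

Take G, L, and K: cost 8 + 8 + 6 = 22 ≤ 23, payoff 15 + 5 + 16 = 36.
No other feasible combination does better.

36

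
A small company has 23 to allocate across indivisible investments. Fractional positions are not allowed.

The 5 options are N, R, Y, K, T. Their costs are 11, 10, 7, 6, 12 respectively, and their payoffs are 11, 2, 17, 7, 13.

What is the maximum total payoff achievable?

30

Treat it as a binary knapsack problem.
Take Y and T: cost 7 + 12 = 19 ≤ 23, payoff 17 + 13 = 30.
No other feasible combination does better.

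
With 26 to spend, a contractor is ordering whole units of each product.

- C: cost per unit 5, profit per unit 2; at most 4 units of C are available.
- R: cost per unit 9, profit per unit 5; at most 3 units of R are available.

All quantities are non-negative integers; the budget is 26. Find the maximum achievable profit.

12

R has the best ratio (5/9); taking only R gives at most 2×5 = 10 (stopped by the cost limit).
Mixing does better — 1×C and 2×R: cost 23 ≤ 26, profit 1·2 + 2·5 = 12.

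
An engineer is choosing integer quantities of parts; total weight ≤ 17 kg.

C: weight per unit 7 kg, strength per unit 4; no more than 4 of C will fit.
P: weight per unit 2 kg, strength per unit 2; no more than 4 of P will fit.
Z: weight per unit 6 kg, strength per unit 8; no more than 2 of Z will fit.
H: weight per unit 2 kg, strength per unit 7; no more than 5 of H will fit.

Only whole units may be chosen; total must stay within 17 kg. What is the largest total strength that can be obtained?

43

H has the best ratio (7/2); taking only H gives at most 5×7 = 35 (stopped by the supply cap of 5).
Mixing does better — 1×Z and 5×H: weight 16 ≤ 17, strength 1·8 + 5·7 = 43.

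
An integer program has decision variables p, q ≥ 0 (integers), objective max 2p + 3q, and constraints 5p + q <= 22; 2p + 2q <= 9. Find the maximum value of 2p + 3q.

(p,q)=(0,4): 5·0+1·4=4≤22, 2·0+2·4=8≤9, objective 12.
(p,q)=(1,3): 5·1+1·3=8≤22, 2·1+2·3=8≤9, objective 11.
(p,q)=(0,3): 5·0+1·3=3≤22, 2·0+2·3=6≤9, objective 9.
No feasible integer point exceeds 12.

12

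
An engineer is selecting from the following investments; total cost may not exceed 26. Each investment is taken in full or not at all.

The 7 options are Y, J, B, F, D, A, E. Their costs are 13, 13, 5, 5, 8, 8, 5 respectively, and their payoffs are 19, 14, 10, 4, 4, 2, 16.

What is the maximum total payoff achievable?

45

Y + B + E: cost 13 + 5 + 5 = 23 ≤ 26, payoff 19 + 10 + 16 = 45.
J + B + E: cost 13 + 5 + 5 = 23 ≤ 26, payoff 14 + 10 + 16 = 40.
Y + F + E: cost 13 + 5 + 5 = 23 ≤ 26, payoff 19 + 4 + 16 = 39.
Best is Y, B, and E with total payoff 45.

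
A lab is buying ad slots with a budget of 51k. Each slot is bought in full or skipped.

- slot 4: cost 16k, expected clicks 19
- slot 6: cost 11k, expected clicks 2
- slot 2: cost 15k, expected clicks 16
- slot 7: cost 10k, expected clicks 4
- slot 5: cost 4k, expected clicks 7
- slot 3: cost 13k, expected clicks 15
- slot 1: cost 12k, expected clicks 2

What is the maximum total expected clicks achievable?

Treat it as a binary knapsack problem.
Allowing fractional choices, the relaxed optimum would be about 58.2, but ad slots are indivisible.
slot 4 + slot 2 + slot 5 + slot 3: cost 16 + 15 + 4 + 13 = 48 ≤ 51, expected clicks 19 + 16 + 7 + 15 = 57.
slot 4 + slot 2 + slot 3: cost 16 + 15 + 13 = 44 ≤ 51, expected clicks 19 + 16 + 15 = 50.
Best is slot 4, slot 2, slot 5, and slot 3 with total expected clicks 57.

57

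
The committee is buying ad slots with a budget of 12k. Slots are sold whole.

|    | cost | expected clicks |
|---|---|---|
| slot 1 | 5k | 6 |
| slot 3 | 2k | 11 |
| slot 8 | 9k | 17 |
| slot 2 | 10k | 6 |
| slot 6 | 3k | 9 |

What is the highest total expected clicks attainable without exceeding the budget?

28

Allowing fractional choices, the relaxed optimum would be about 33.2, but ad slots are indivisible.
slot 3 + slot 8: cost 2 + 9 = 11 ≤ 12, expected clicks 11 + 17 = 28.
slot 1 + slot 3 + slot 6: cost 5 + 2 + 3 = 10 ≤ 12, expected clicks 6 + 11 + 9 = 26.
Best is slot 3 and slot 8 with total expected clicks 28.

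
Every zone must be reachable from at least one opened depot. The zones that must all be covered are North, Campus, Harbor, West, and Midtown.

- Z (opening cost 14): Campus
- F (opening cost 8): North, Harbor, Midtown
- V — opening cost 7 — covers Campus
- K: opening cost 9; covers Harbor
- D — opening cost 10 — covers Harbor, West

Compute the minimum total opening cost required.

25

Choose F, V, and D: together they cover North, Campus, Harbor, West, Midtown — every zone.
Total opening cost: 8 + 7 + 10 = 25.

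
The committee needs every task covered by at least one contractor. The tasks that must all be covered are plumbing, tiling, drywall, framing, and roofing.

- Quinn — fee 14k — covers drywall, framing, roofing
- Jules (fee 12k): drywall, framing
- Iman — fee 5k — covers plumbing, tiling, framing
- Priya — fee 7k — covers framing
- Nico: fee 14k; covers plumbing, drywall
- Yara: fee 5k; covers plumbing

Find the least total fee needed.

19

This is a weighted set-cover instance.
Choose Quinn and Iman: together they cover plumbing, tiling, drywall, framing, roofing — every task.
Total fee: 14 + 5 = 19.
No cover costs less than 19.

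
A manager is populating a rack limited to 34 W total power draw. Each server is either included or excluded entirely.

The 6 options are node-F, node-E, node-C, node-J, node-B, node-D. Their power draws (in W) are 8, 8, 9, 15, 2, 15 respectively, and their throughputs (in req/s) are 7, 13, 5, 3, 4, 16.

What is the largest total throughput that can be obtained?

40

This is an integer program with binary decision variables.
Allowing fractional choices, the relaxed optimum would be about 40.6, but servers are indivisible.
node-E + node-C + node-B + node-D: power draw 8 + 9 + 2 + 15 = 34 ≤ 34, throughput 13 + 5 + 4 + 16 = 38.
node-F + node-E + node-D: power draw 8 + 8 + 15 = 31 ≤ 34, throughput 7 + 13 + 16 = 36.
node-F + node-E + node-B + node-D: power draw 8 + 8 + 2 + 15 = 33 ≤ 34, throughput 7 + 13 + 4 + 16 = 40.
Best is node-F, node-E, node-B, and node-D with total throughput 40.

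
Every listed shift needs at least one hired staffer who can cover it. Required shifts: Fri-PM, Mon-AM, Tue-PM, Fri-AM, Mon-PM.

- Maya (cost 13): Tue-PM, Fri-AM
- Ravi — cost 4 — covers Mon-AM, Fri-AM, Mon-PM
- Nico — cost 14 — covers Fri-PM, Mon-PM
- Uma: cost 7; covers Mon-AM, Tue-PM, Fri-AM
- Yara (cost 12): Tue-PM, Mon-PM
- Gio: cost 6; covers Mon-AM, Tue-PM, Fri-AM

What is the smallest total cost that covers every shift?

20

The greedy cost-per-new-shift heuristic would pick Ravi, Gio, and Nico for 24, but a cheaper cover exists.
Choose Nico and Gio: together they cover Fri-PM, Mon-AM, Tue-PM, Fri-AM, Mon-PM — every shift.
Total cost: 14 + 6 = 20.
No cover costs less than 20.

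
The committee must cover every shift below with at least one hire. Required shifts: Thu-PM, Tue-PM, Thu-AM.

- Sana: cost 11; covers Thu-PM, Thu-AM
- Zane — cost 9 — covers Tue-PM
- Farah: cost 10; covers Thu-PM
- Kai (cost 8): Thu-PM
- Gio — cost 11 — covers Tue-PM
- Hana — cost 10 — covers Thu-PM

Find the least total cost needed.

Choose Sana and Zane: together they cover Thu-PM, Tue-PM, Thu-AM — every shift.
Total cost: 11 + 9 = 20.
No cover costs less than 20.

20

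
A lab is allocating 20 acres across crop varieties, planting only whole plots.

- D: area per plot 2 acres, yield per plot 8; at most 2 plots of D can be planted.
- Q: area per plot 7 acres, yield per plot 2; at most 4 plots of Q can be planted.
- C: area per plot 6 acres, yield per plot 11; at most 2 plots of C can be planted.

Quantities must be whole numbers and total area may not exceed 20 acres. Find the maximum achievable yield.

38

D has the best ratio (8/2); taking only D gives at most 2×8 = 16 (stopped by the supply cap of 2).
Mixing does better — 2×D and 2×C: area 16 ≤ 20, yield 2·8 + 2·11 = 38.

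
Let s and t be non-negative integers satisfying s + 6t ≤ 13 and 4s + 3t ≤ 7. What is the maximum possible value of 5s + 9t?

(s,t)=(0,2): 1·0+6·2=12≤13, 4·0+3·2=6≤7, objective 18.
(s,t)=(1,1): 1·1+6·1=7≤13, 4·1+3·1=7≤7, objective 14.
(s,t)=(0,1): 1·0+6·1=6≤13, 4·0+3·1=3≤7, objective 9.
The best lattice point is (0,2), giving 18.

18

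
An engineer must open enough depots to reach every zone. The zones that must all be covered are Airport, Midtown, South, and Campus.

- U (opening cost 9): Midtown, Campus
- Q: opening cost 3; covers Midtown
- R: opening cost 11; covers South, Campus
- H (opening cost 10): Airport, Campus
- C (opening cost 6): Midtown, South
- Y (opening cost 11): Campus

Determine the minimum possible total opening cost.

16

This is a weighted set-cover instance.
Choose H and C: together they cover Airport, Midtown, South, Campus — every zone.
Total opening cost: 10 + 6 = 16.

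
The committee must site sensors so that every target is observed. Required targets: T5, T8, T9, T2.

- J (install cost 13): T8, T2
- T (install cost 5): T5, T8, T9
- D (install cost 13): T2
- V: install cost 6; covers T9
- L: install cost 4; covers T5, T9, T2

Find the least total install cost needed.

Choose T and L: together they cover T5, T8, T9, T2 — every target.
Total install cost: 5 + 4 = 9.

9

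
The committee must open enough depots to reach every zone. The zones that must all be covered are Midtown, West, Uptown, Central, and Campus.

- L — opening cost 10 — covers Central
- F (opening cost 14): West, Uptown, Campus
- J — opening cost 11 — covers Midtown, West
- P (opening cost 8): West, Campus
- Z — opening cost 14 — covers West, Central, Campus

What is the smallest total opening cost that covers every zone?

This is a weighted set-cover instance.
The greedy cost-per-new-zone heuristic would pick P, L, J, and F for 43, but a cheaper cover exists.
Choose L, F, and J: together they cover Midtown, West, Uptown, Central, Campus — every zone.
Total opening cost: 10 + 14 + 11 = 35.
No cover costs less than 35.

35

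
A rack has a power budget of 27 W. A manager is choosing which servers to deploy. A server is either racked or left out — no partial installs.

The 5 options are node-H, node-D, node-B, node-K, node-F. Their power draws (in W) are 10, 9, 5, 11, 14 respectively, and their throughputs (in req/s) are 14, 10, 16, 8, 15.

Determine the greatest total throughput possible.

node-D + node-B + node-K: power draw 9 + 5 + 11 = 25 ≤ 27, throughput 10 + 16 + 8 = 34.
node-H + node-B + node-K: power draw 10 + 5 + 11 = 26 ≤ 27, throughput 14 + 16 + 8 = 38.
node-H + node-D + node-B: power draw 10 + 9 + 5 = 24 ≤ 27, throughput 14 + 10 + 16 = 40.
Best is node-H, node-D, and node-B with total throughput 40.

40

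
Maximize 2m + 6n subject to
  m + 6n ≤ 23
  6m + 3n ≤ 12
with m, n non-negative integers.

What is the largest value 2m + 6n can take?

The continuous relaxation peaks at (0.0909, 3.82) with value 23.09; rounding to a feasible lattice point costs some objective.
(m,n)=(0,3) is feasible, giving 18.
(m,n)=(1,2) is feasible, giving 14.
(m,n)=(0,2) is feasible, giving 12.
The best lattice point is (0,3), giving 18.

18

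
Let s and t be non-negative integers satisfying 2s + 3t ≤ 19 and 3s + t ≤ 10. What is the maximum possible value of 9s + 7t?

46

(s,t)=(2,4) is feasible, giving 46.
(s,t)=(1,5) is feasible, giving 44.
(s,t)=(0,6) is feasible, giving 42.
(s,t)=(2,3) is feasible, giving 39.
The best lattice point is (2,4), giving 46.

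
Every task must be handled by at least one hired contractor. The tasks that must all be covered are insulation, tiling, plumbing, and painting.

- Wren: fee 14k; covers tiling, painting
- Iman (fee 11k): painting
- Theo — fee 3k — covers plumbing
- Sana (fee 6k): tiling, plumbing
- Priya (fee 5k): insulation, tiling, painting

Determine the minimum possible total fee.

8

Choose Theo and Priya: together they cover insulation, tiling, plumbing, painting — every task.
Total fee: 3 + 5 = 8.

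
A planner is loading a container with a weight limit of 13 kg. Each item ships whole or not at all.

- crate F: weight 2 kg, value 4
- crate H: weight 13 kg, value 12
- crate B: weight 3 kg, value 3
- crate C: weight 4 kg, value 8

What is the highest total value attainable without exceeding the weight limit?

15

crate F + crate B + crate C: weight 2 + 3 + 4 = 9 ≤ 13, value 4 + 3 + 8 = 15.
crate H: weight 13 ≤ 13, value 12.
crate F + crate C: weight 2 + 4 = 6 ≤ 13, value 4 + 8 = 12.
Best is crate F, crate B, and crate C with total value 15.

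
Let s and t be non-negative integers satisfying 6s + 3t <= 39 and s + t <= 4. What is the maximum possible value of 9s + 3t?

36

(s,t)=(4,0): 6·4+3·0=24≤39, 1·4+1·0=4≤4, objective 36.
(s,t)=(3,1): 6·3+3·1=21≤39, 1·3+1·1=4≤4, objective 30.
(s,t)=(3,0): 6·3+3·0=18≤39, 1·3+1·0=3≤4, objective 27.
No feasible integer point exceeds 36.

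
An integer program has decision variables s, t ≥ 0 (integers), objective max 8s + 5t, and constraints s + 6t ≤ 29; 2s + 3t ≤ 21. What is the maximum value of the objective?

The continuous relaxation peaks at (10.5, 0) with value 84.00; rounding to a feasible lattice point costs some objective.
(s,t)=(10,0): 1·10+6·0=10≤29, 2·10+3·0=20≤21, objective 80.
(s,t)=(9,1): 1·9+6·1=15≤29, 2·9+3·1=21≤21, objective 77.
(s,t)=(9,0): 1·9+6·0=9≤29, 2·9+3·0=18≤21, objective 72.
The best lattice point is (10,0), giving 80.

80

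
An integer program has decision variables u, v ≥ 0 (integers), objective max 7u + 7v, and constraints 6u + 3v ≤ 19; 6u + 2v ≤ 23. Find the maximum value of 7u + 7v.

(u,v)=(0,6): 6·0+3·6=18≤19, 6·0+2·6=12≤23, objective 42.
(u,v)=(0,5): 6·0+3·5=15≤19, 6·0+2·5=10≤23, objective 35.
No feasible integer point exceeds 42.

42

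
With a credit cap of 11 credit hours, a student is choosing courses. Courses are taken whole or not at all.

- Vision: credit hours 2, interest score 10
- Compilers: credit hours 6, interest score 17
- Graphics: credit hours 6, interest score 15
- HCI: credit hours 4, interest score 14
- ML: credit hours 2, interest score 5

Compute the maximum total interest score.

Allowing fractional choices, the relaxed optimum would be about 38.2, but courses are indivisible.
Compilers + HCI: credit hours 6 + 4 = 10 ≤ 11, interest score 17 + 14 = 31.
Vision + Compilers + ML: credit hours 2 + 6 + 2 = 10 ≤ 11, interest score 10 + 17 + 5 = 32.
Vision + Graphics + ML: credit hours 2 + 6 + 2 = 10 ≤ 11, interest score 10 + 15 + 5 = 30.
Best is Vision, Compilers, and ML with total interest score 32.

32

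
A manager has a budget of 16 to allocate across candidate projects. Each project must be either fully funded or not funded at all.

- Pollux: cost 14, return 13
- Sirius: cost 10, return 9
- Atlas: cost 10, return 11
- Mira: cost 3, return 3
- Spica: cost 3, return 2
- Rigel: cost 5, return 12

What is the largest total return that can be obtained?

23

Take Atlas and Rigel: cost 10 + 5 = 15 ≤ 16, return 11 + 12 = 23.
No other feasible combination does better.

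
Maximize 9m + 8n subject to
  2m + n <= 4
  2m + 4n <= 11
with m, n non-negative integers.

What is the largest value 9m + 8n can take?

(m,n)=(1,2) is feasible, giving 25.
(m,n)=(1,1) is feasible, giving 17.
No feasible integer point exceeds 25.

25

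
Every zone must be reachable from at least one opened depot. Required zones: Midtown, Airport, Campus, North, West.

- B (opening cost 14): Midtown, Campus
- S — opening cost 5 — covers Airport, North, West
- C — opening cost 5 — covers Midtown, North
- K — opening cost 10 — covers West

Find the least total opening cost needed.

The greedy cost-per-new-zone heuristic would pick S, C, and B for 24, but a cheaper cover exists.
Choose B and S: together they cover Midtown, Airport, Campus, North, West — every zone.
Total opening cost: 14 + 5 = 19.
No cover costs less than 19.

19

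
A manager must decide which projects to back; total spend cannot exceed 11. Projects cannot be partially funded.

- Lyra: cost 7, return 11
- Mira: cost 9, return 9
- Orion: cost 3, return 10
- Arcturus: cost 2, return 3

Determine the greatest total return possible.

21

Take Lyra and Orion: cost 7 + 3 = 10 ≤ 11, return 11 + 10 = 21.
No other feasible combination does better.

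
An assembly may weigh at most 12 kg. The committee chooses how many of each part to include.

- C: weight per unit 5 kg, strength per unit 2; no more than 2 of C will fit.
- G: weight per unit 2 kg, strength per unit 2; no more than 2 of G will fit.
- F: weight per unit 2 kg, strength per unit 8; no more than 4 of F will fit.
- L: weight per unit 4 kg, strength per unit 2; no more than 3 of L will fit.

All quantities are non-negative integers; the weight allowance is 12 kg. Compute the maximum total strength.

This is a bounded integer knapsack.
4×F and 1×L: weight 12 ≤ 12, strength 4·8 + 1·2 = 34.
2×G and 4×F: weight 12 ≤ 12, strength 2·2 + 4·8 = 36.
Best is 36.

36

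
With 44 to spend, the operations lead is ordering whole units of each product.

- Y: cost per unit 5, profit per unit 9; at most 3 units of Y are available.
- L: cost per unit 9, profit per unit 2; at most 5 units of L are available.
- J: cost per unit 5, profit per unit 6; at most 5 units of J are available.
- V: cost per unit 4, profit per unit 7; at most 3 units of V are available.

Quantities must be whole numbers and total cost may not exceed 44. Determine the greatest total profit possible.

Y has the best ratio (9/5); taking only Y gives at most 3×9 = 27 (stopped by the supply cap of 3).
Mixing does better — 3×Y, 3×J, and 3×V: cost 42 ≤ 44, profit 3·9 + 3·6 + 3·7 = 66.

66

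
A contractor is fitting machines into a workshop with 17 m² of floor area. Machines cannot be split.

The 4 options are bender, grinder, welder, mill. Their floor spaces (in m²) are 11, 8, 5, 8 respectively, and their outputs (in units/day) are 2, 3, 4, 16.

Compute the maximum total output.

20

Allowing fractional choices, the relaxed optimum would be about 21.5, but machines are indivisible.
welder + mill: floor space 5 + 8 = 13 ≤ 17, output 4 + 16 = 20.
grinder + mill: floor space 8 + 8 = 16 ≤ 17, output 3 + 16 = 19.
mill: floor space 8 ≤ 17, output 16.
Best is welder and mill with total output 20.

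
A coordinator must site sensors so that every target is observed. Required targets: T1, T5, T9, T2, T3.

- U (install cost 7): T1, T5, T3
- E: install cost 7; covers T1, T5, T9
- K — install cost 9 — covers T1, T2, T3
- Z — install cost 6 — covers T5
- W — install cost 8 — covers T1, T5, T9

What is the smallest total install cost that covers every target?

Choose E and K: together they cover T1, T5, T9, T2, T3 — every target.
Total install cost: 7 + 9 = 16.

16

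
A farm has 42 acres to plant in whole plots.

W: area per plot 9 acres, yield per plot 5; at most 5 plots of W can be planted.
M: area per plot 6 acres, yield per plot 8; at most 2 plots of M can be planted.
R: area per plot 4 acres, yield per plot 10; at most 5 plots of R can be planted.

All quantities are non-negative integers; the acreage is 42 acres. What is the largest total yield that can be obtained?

71

2×M and 5×R: area 32 ≤ 42, yield 2·8 + 5·10 = 66.
1×W, 2×M, and 5×R: area 41 ≤ 42, yield 1·5 + 2·8 + 5·10 = 71.
Best is 71.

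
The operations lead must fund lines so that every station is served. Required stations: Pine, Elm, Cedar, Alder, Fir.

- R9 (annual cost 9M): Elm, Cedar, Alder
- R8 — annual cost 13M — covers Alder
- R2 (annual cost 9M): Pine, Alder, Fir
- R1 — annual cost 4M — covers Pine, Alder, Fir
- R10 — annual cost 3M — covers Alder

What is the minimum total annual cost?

This is an integer covering problem.
Choose R9 and R1: together they cover Pine, Elm, Cedar, Alder, Fir — every station.
Total annual cost: 9 + 4 = 13.
No cover costs less than 13.

13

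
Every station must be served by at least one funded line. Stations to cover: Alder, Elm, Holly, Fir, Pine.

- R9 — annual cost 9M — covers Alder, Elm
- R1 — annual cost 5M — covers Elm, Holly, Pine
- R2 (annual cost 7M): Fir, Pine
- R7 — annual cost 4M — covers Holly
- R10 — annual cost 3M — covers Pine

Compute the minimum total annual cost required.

20

Choose R9, R2, and R7: together they cover Alder, Elm, Holly, Fir, Pine — every station.
Total annual cost: 9 + 7 + 4 = 20.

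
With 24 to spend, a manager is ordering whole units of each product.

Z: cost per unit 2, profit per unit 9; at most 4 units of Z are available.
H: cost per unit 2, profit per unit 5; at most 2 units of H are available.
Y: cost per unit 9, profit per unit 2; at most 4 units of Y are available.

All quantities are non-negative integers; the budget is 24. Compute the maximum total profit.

Z has the best ratio (9/2); taking only Z gives at most 4×9 = 36 (stopped by the supply cap of 4).
Mixing does better — 4×Z, 2×H, and 1×Y: cost 21 ≤ 24, profit 4·9 + 2·5 + 1·2 = 48.

48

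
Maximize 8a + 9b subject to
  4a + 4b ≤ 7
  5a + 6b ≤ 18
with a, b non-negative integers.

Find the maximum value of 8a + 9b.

9

(a,b)=(0,1): 4·0+4·1=4≤7, 5·0+6·1=6≤18, objective 9.
(a,b)=(1,0): 4·1+4·0=4≤7, 5·1+6·0=5≤18, objective 8.
(a,b)=(0,0): 4·0+4·0=0≤7, 5·0+6·0=0≤18, objective 0.
The best lattice point is (0,1), giving 9.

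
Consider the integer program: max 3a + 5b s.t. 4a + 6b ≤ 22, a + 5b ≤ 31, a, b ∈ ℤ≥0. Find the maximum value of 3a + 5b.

The continuous relaxation peaks at (0, 3.67) with value 18.33; rounding to a feasible lattice point costs some objective.
(a,b)=(1,3): 4·1+6·3=22≤22, 1·1+5·3=16≤31, objective 18.
(a,b)=(2,2): 4·2+6·2=20≤22, 1·2+5·2=12≤31, objective 16.
(a,b)=(0,3): 4·0+6·3=18≤22, 1·0+5·3=15≤31, objective 15.
(a,b)=(1,2): 4·1+6·2=16≤22, 1·1+5·2=11≤31, objective 13.
Maximum is 18 at (a,b)=(1,3).

18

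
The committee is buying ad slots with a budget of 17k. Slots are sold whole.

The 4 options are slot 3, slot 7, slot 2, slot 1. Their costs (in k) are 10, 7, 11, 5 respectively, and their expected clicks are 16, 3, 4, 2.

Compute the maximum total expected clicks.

Take slot 3 and slot 7: cost 10 + 7 = 17 ≤ 17, expected clicks 16 + 3 = 19.
No other feasible combination does better.

19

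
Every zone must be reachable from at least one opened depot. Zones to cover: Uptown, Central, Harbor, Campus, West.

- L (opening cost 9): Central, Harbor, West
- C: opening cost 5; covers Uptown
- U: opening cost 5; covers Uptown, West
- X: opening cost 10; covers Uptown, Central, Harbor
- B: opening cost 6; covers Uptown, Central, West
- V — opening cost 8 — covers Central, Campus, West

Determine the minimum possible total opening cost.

18

The greedy cost-per-new-zone heuristic would pick B, V, and L for 23, but a cheaper cover exists.
Choose X and V: together they cover Uptown, Central, Harbor, Campus, West — every zone.
Total opening cost: 10 + 8 = 18.
No cover costs less than 18.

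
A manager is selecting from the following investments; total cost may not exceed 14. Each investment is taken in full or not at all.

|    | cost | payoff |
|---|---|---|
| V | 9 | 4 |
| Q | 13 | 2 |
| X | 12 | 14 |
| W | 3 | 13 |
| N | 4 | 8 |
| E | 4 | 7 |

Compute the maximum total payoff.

W + N + E: cost 3 + 4 + 4 = 11 ≤ 14, payoff 13 + 8 + 7 = 28.
W + E: cost 3 + 4 = 7 ≤ 14, payoff 13 + 7 = 20.
W + N: cost 3 + 4 = 7 ≤ 14, payoff 13 + 8 = 21.
Best is W, N, and E with total payoff 28.

28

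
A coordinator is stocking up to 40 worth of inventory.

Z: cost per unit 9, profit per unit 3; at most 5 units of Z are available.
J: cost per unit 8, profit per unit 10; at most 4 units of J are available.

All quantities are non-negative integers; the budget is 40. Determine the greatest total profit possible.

4×J: cost 32 ≤ 40, profit 4·10 = 40.
1×Z and 3×J: cost 33 ≤ 40, profit 1·3 + 3·10 = 33.
Best is 40.

40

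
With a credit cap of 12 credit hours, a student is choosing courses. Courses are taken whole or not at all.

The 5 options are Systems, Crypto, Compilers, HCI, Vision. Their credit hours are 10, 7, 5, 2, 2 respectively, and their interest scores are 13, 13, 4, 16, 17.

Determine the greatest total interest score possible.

46

Compilers + HCI + Vision: credit hours 5 + 2 + 2 = 9 ≤ 12, interest score 4 + 16 + 17 = 37.
HCI + Vision: credit hours 2 + 2 = 4 ≤ 12, interest score 16 + 17 = 33.
Crypto + HCI + Vision: credit hours 7 + 2 + 2 = 11 ≤ 12, interest score 13 + 16 + 17 = 46.
Best is Crypto, HCI, and Vision with total interest score 46.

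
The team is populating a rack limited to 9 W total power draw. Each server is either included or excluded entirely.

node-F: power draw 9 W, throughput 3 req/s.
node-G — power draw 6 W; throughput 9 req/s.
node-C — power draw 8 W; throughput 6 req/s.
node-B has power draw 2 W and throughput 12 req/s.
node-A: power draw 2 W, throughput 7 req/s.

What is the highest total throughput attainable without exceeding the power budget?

21

node-G + node-A: power draw 6 + 2 = 8 ≤ 9, throughput 9 + 7 = 16.
node-G + node-B: power draw 6 + 2 = 8 ≤ 9, throughput 9 + 12 = 21.
node-B + node-A: power draw 2 + 2 = 4 ≤ 9, throughput 12 + 7 = 19.
Best is node-G and node-B with total throughput 21.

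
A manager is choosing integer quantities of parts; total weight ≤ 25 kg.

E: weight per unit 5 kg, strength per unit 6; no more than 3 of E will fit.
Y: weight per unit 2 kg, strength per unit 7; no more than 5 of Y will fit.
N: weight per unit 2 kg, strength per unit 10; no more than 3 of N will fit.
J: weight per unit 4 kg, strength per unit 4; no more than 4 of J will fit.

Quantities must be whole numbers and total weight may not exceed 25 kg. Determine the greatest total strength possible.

75

1×E, 5×Y, 3×N, and 1×J: weight 25 ≤ 25, strength 1·6 + 5·7 + 3·10 + 1·4 = 75.
5×Y, 3×N, and 2×J: weight 24 ≤ 25, strength 5·7 + 3·10 + 2·4 = 73.
Best is 75.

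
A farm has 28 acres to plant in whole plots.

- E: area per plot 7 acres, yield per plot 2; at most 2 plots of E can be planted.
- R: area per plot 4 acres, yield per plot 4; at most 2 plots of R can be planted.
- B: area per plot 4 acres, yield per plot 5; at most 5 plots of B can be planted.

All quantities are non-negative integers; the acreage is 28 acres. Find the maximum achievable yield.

33

This is a bounded integer knapsack.
Take 2×R and 5×B: area 28 ≤ 28, yield 2·4 + 5·5 = 33.
B has the best ratio (5/4) and is taken to its limit of 5; remaining capacity is filled optimally with the others.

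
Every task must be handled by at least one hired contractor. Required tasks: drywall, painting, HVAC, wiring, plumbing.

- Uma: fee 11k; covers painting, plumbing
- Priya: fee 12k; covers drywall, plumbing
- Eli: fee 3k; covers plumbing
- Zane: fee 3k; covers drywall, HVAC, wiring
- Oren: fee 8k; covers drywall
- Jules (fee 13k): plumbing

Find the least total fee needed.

The greedy cost-per-new-task heuristic would pick Zane, Eli, and Uma for 17, but a cheaper cover exists.
Choose Uma and Zane: together they cover drywall, painting, HVAC, wiring, plumbing — every task.
Total fee: 11 + 3 = 14.
No cover costs less than 14.

14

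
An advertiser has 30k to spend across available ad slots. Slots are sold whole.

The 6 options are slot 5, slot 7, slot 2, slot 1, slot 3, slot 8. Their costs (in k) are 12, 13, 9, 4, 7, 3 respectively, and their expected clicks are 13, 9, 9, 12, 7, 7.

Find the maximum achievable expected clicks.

Allowing fractional choices, the relaxed optimum would be about 43.0, but ad slots are indivisible.
slot 5 + slot 1 + slot 3 + slot 8: cost 12 + 4 + 7 + 3 = 26 ≤ 30, expected clicks 13 + 12 + 7 + 7 = 39.
slot 7 + slot 2 + slot 1 + slot 8: cost 13 + 9 + 4 + 3 = 29 ≤ 30, expected clicks 9 + 9 + 12 + 7 = 37.
slot 5 + slot 2 + slot 1 + slot 8: cost 12 + 9 + 4 + 3 = 28 ≤ 30, expected clicks 13 + 9 + 12 + 7 = 41.
Best is slot 5, slot 2, slot 1, and slot 8 with total expected clicks 41.

41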